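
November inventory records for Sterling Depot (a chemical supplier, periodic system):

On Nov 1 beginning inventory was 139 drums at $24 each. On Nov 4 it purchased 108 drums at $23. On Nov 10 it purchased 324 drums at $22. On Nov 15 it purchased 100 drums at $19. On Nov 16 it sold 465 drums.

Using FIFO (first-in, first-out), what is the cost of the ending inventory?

Nov 16, 465 sold [FIFO — oldest first]: 139 @ $24 + 108 @ $23 + 218 @ $22 = $10,616
Ending inventory: 106 @ $22 + 100 @ $19 = $4,232

Ending inventory = $4,232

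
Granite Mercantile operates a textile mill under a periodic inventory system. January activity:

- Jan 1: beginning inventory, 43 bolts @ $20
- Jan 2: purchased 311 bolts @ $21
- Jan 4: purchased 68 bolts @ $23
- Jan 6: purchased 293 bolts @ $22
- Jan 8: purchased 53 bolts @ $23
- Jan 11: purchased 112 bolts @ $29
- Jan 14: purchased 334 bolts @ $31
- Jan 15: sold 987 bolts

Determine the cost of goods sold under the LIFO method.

COGS = $25,498

Jan 15, 987 sold [LIFO — newest first]: 334 @ $31 + 112 @ $29 + 53 @ $23 + 293 @ $22 + 68 @ $23 + 127 @ $21 = $25,498
Ending inventory: 43 @ $20 + 184 @ $21 = $4,724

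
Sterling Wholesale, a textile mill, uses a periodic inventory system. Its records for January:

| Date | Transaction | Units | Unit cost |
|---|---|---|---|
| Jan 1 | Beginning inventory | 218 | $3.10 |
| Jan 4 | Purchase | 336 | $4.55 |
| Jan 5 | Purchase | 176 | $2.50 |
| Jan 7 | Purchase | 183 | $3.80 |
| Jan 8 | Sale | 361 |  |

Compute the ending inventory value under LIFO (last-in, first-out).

Ending inventory = $2,195.50

Jan 8, 361 sold [LIFO — newest first]: 183 @ $3.80 + 176 @ $2.50 + 2 @ $4.55 = $1,144.50
Ending inventory: 218 @ $3.10 + 334 @ $4.55 = $2,195.50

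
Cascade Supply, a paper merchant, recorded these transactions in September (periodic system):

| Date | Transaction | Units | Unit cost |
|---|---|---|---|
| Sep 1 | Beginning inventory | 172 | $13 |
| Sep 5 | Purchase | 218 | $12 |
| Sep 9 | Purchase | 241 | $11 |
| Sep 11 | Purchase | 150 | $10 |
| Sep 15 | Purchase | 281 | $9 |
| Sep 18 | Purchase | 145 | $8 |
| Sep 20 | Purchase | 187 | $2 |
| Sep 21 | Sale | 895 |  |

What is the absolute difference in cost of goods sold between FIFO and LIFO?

FIFO COGS: 172 @ $13 + 218 @ $12 + 241 @ $11 + 150 @ $10 + 114 @ $9 = $10,029
LIFO COGS: 187 @ $2 + 145 @ $8 + 281 @ $9 + 150 @ $10 + 132 @ $11 = $7,015
Difference = |$10,029 − $7,015| = $3,014

$3,014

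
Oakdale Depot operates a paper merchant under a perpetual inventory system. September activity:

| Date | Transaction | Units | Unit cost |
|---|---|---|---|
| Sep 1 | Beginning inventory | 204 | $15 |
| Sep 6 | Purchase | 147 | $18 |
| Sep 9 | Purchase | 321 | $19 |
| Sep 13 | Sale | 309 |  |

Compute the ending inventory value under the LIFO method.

Ending inventory = $5,934

Sep 13, 309 sold [LIFO — newest first]: 309 @ $19 = $5,871
Ending inventory: 204 @ $15 + 147 @ $18 + 12 @ $19 = $5,934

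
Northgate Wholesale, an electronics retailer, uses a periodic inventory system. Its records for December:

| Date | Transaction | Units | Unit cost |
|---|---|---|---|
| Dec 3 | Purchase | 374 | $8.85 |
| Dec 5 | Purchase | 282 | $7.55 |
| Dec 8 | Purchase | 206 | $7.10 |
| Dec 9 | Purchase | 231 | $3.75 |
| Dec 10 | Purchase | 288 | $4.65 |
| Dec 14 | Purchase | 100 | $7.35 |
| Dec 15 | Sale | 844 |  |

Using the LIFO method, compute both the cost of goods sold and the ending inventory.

COGS = $4,546.50; ending inventory = $5,295.55

Dec 15, 844 sold [LIFO — newest first]: 100 @ $7.35 + 288 @ $4.65 + 231 @ $3.75 + 206 @ $7.10 + 19 @ $7.55 = $4,546.50
Ending inventory: 374 @ $8.85 + 263 @ $7.55 = $5,295.55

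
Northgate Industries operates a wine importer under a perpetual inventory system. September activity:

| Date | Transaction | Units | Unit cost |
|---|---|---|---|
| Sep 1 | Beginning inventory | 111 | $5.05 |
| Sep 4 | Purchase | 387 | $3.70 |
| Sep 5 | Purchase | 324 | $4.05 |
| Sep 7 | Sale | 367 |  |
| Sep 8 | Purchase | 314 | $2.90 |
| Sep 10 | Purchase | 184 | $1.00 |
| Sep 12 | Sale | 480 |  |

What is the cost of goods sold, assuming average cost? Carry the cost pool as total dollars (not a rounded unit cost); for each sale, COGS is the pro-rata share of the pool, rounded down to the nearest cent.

COGS = $2,948.07

After Sep 1: 111 on hand, pool $560.55 (≈ $5.0500 each)
After Sep 4: 498 on hand, pool $1,992.45 (≈ $4.0009 each)
After Sep 5: 822 on hand, pool $3,304.65 (≈ $4.0203 each)
Sep 7, sell 367: 367/822 × $3,304.65 → $1,475.43
After Sep 8: 769 on hand, pool $2,739.82 (≈ $3.5628 each)
After Sep 10: 953 on hand, pool $2,923.82 (≈ $3.0680 each)
Sep 12, sell 480: 480/953 × $2,923.82 → $1,472.64
Total COGS = $1,475.43 + $1,472.64 = $2,948.07
Ending inventory (cost pool remaining) = $1,451.18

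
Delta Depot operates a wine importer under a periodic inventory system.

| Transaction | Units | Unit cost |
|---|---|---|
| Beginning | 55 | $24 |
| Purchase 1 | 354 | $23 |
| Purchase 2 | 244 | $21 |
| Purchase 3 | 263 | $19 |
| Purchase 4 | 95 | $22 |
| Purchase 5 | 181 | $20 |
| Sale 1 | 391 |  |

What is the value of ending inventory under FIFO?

Sale 1 (391) [FIFO — oldest first]: 55 @ $24 + 336 @ $23 = $9,048
Ending inventory: 18 @ $23 + 244 @ $21 + 263 @ $19 + 95 @ $22 + 181 @ $20 = $16,245
Check: goods available $25,293 = COGS $9,048 + ending $16,245

Ending inventory = $16,245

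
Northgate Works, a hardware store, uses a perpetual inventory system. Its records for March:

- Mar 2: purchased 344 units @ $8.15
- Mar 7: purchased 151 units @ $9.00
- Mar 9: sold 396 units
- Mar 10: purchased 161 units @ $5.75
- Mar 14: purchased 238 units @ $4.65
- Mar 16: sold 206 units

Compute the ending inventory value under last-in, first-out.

Ending inventory = $1,881.40

Mar 9, 396 sold [LIFO — newest first]: 151 @ $9.00 + 245 @ $8.15 = $3,355.75
Mar 16, 206 sold [LIFO — newest first]: 206 @ $4.65 = $957.90
Total COGS = $3,355.75 + $957.90 = $4,313.65
Ending inventory: 99 @ $8.15 + 161 @ $5.75 + 32 @ $4.65 = $1,881.40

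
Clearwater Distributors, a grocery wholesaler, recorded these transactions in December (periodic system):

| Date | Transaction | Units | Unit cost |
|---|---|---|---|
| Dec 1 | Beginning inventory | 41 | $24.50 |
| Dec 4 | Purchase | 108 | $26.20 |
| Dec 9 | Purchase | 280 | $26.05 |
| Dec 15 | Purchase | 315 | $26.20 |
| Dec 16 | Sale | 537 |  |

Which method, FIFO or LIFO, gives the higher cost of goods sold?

FIFO COGS: 41 @ $24.50 + 108 @ $26.20 + 280 @ $26.05 + 108 @ $26.20 = $13,957.70
LIFO COGS: 315 @ $26.20 + 222 @ $26.05 = $14,036.10

LIFO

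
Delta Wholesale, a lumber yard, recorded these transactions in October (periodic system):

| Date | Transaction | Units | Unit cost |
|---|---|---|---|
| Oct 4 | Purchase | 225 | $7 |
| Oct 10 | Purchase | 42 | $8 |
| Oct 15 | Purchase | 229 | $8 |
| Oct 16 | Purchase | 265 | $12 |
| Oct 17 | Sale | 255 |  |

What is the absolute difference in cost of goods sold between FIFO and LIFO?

FIFO COGS: 225 @ $7 + 30 @ $8 = $1,815
LIFO COGS: 255 @ $12 = $3,060
Difference = |$1,815 − $3,060| = $1,245

$1,245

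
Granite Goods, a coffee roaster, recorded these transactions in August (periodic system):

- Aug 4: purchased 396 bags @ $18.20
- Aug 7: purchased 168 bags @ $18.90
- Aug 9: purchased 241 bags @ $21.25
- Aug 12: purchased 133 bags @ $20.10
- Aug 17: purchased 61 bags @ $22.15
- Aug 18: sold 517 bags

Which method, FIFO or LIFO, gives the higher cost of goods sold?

FIFO COGS: 396 @ $18.20 + 121 @ $18.90 = $9,494.10
LIFO COGS: 61 @ $22.15 + 133 @ $20.10 + 241 @ $21.25 + 82 @ $18.90 = $10,695.50

LIFO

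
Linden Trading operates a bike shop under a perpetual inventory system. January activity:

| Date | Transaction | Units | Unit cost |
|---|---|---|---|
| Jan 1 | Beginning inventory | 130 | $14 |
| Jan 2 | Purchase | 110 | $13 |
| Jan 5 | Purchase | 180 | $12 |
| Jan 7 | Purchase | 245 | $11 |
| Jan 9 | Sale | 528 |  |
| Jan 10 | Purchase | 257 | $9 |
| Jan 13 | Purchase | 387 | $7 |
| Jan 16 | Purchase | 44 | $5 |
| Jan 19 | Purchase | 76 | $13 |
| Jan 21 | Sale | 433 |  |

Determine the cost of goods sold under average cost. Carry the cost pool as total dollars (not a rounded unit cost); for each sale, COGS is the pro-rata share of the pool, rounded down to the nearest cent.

COGS = $10,231.68

After Jan 1: 130 on hand, pool $1,820.00 (≈ $14.0000 each)
After Jan 2: 240 on hand, pool $3,250.00 (≈ $13.5417 each)
After Jan 5: 420 on hand, pool $5,410.00 (≈ $12.8810 each)
After Jan 7: 665 on hand, pool $8,105.00 (≈ $12.1880 each)
Jan 9, sell 528: 528/665 × $8,105.00 → $6,435.24
After Jan 10: 394 on hand, pool $3,982.76 (≈ $10.1085 each)
After Jan 13: 781 on hand, pool $6,691.76 (≈ $8.5682 each)
After Jan 16: 825 on hand, pool $6,911.76 (≈ $8.3779 each)
After Jan 19: 901 on hand, pool $7,899.76 (≈ $8.7678 each)
Jan 21, sell 433: 433/901 × $7,899.76 → $3,796.44
Total COGS = $6,435.24 + $3,796.44 = $10,231.68
Ending inventory (cost pool remaining) = $4,103.32
Check: goods available $14,335.00 = COGS $10,231.68 + ending $4,103.32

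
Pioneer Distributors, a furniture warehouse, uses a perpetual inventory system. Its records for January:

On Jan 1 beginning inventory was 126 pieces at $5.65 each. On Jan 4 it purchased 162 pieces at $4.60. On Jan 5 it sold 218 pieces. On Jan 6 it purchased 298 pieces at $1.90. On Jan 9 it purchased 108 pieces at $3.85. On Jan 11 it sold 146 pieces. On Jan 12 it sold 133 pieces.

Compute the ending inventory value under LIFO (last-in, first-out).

Jan 5, 218 sold [LIFO — newest first]: 162 @ $4.60 + 56 @ $5.65 = $1,061.60
Jan 11, 146 sold [LIFO — newest first]: 108 @ $3.85 + 38 @ $1.90 = $488.00
Jan 12, 133 sold [LIFO — newest first]: 133 @ $1.90 = $252.70
Total COGS = $1,061.60 + $488.00 + $252.70 = $1,802.30
Ending inventory: 70 @ $5.65 + 127 @ $1.90 = $636.80
Check: goods available $2,439.10 = COGS $1,802.30 + ending $636.80

Ending inventory = $636.80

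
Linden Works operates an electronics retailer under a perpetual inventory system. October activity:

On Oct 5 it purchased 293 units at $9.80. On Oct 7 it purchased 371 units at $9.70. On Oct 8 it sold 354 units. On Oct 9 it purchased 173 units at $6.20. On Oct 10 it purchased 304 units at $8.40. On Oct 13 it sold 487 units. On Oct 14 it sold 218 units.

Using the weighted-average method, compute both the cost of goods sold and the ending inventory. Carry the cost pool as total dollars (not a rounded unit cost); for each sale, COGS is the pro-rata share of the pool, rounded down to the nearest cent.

COGS = $9,403.73; ending inventory = $692.57

After Oct 5: 293 on hand, pool $2,871.40 (≈ $9.8000 each)
After Oct 7: 664 on hand, pool $6,470.10 (≈ $9.7441 each)
Oct 8, sell 354: 354/664 × $6,470.10 → $3,449.42
After Oct 9: 483 on hand, pool $4,093.28 (≈ $8.4747 each)
After Oct 10: 787 on hand, pool $6,646.88 (≈ $8.4458 each)
Oct 13, sell 487: 487/787 × $6,646.88 → $4,113.12
Oct 14, sell 218: 218/300 × $2,533.76 → $1,841.19
Total COGS = $3,449.42 + $4,113.12 + $1,841.19 = $9,403.73
Ending inventory (cost pool remaining) = $692.57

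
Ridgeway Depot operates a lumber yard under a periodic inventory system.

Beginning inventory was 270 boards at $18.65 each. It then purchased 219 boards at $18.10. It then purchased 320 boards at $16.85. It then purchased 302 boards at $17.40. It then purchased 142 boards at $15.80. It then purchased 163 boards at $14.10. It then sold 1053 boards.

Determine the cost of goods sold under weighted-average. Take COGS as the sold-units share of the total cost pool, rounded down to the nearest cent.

COGS = $17,987.33

Sale 1, sell 1053: 1053/1416 × $24,188.10 → $17,987.33
Ending inventory (cost pool remaining) = $6,200.77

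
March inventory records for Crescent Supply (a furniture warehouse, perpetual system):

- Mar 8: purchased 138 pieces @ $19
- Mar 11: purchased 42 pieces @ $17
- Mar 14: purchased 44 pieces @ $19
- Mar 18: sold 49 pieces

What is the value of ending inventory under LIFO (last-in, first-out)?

Ending inventory = $3,251

Mar 18, 49 sold [LIFO — newest first]: 44 @ $19 + 5 @ $17 = $921
Ending inventory: 138 @ $19 + 37 @ $17 = $3,251
Check: goods available $4,172 = COGS $921 + ending $3,251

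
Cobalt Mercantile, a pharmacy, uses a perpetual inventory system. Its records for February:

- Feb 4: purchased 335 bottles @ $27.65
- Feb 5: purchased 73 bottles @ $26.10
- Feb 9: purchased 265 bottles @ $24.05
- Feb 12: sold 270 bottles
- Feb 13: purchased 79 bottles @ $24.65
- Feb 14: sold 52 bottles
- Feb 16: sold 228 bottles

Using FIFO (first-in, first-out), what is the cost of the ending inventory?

Feb 12, 270 sold [FIFO — oldest first]: 270 @ $27.65 = $7,465.50
Feb 14, 52 sold [FIFO — oldest first]: 52 @ $27.65 = $1,437.80
Feb 16, 228 sold [FIFO — oldest first]: 13 @ $27.65 + 73 @ $26.10 + 142 @ $24.05 = $5,679.85
Total COGS = $7,465.50 + $1,437.80 + $5,679.85 = $14,583.15
Ending inventory: 123 @ $24.05 + 79 @ $24.65 = $4,905.50

Ending inventory = $4,905.50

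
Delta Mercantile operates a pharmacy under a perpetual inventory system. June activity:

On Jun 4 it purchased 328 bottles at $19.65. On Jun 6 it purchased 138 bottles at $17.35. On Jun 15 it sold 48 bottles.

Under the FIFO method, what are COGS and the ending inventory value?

Jun 15, 48 sold [FIFO — oldest first]: 48 @ $19.65 = $943.20
Ending inventory: 280 @ $19.65 + 138 @ $17.35 = $7,896.30
Check: goods available $8,839.50 = COGS $943.20 + ending $7,896.30

COGS = $943.20; ending inventory = $7,896.30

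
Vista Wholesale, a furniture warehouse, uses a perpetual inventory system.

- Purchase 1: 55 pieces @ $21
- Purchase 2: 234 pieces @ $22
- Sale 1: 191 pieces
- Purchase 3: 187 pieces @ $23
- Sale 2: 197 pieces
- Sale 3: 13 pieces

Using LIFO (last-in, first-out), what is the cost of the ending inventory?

Sale 1 (191) [LIFO — newest first]: 191 @ $22 = $4,202
Sale 2 (197) [LIFO — newest first]: 187 @ $23 + 10 @ $22 = $4,521
Sale 3 (13) [LIFO — newest first]: 13 @ $22 = $286
Total COGS = $4,202 + $4,521 + $286 = $9,009
Ending inventory: 55 @ $21 + 20 @ $22 = $1,595

Ending inventory = $1,595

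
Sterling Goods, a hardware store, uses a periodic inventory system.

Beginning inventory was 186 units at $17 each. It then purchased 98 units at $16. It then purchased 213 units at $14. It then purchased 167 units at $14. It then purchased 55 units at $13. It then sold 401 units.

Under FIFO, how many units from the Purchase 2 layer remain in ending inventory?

96

Sale 1 (401) [FIFO — oldest first]: 186 @ $17 + 98 @ $16 + 117 @ $14 = $6,368
Ending inventory: 96 @ $14 + 167 @ $14 + 55 @ $13 = $4,397
Check: goods available $10,765 = COGS $6,368 + ending $4,397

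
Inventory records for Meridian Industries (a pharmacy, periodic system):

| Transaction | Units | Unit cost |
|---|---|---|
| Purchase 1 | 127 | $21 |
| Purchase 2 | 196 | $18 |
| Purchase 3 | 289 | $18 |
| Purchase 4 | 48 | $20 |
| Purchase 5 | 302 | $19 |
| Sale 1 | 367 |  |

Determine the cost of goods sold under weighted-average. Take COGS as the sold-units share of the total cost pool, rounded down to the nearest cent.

COGS = $6,903.18

Sale 1, sell 367: 367/962 × $18,095.00 → $6,903.18
Ending inventory (cost pool remaining) = $11,191.82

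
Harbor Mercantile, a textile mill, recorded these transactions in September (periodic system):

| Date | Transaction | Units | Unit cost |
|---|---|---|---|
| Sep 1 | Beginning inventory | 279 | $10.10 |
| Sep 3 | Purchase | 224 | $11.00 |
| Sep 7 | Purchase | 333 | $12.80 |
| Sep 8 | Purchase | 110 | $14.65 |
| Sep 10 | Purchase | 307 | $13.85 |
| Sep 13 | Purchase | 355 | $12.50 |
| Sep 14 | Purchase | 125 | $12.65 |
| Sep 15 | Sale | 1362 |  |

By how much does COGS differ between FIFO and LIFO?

$826.35

FIFO COGS: 279 @ $10.10 + 224 @ $11.00 + 333 @ $12.80 + 110 @ $14.65 + 307 @ $13.85 + 109 @ $12.50 = $16,770.25
LIFO COGS: 125 @ $12.65 + 355 @ $12.50 + 307 @ $13.85 + 110 @ $14.65 + 333 @ $12.80 + 132 @ $11.00 = $17,596.60
Difference = |$16,770.25 − $17,596.60| = $826.35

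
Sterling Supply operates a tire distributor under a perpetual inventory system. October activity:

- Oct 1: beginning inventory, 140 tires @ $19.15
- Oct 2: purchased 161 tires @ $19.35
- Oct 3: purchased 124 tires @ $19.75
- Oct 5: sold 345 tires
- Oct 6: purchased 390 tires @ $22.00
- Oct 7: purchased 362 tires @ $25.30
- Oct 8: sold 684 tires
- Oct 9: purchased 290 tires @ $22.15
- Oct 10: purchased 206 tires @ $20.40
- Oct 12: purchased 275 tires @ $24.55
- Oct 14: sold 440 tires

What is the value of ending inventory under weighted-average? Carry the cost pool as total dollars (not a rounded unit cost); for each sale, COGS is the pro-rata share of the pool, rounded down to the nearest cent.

Ending inventory = $10,845.87

After Oct 1: 140 on hand, pool $2,681.00 (≈ $19.1500 each)
After Oct 2: 301 on hand, pool $5,796.35 (≈ $19.2570 each)
After Oct 3: 425 on hand, pool $8,245.35 (≈ $19.4008 each)
Oct 5, sell 345: 345/425 × $8,245.35 → $6,693.28
After Oct 6: 470 on hand, pool $10,132.07 (≈ $21.5576 each)
After Oct 7: 832 on hand, pool $19,290.67 (≈ $23.1859 each)
Oct 8, sell 684: 684/832 × $19,290.67 → $15,859.15
After Oct 9: 438 on hand, pool $9,855.02 (≈ $22.5000 each)
After Oct 10: 644 on hand, pool $14,057.42 (≈ $21.8283 each)
After Oct 12: 919 on hand, pool $20,808.67 (≈ $22.6427 each)
Oct 14, sell 440: 440/919 × $20,808.67 → $9,962.80
Total COGS = $6,693.28 + $15,859.15 + $9,962.80 = $32,515.23
Ending inventory (cost pool remaining) = $10,845.87
Check: goods available $43,361.10 = COGS $32,515.23 + ending $10,845.87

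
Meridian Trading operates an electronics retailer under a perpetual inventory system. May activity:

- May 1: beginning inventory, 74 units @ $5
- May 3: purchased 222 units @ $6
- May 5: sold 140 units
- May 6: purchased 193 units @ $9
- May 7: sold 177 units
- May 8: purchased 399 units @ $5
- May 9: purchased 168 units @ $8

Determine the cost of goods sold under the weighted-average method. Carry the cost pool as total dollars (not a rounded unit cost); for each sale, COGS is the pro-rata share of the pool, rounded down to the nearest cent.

After May 1: 74 on hand, pool $370.00 (≈ $5.0000 each)
After May 3: 296 on hand, pool $1,702.00 (≈ $5.7500 each)
May 5, sell 140: 140/296 × $1,702.00 → $805.00
After May 6: 349 on hand, pool $2,634.00 (≈ $7.5473 each)
May 7, sell 177: 177/349 × $2,634.00 → $1,335.86
After May 8: 571 on hand, pool $3,293.14 (≈ $5.7673 each)
After May 9: 739 on hand, pool $4,637.14 (≈ $6.2749 each)
Total COGS = $805.00 + $1,335.86 = $2,140.86
Ending inventory (cost pool remaining) = $4,637.14

COGS = $2,140.86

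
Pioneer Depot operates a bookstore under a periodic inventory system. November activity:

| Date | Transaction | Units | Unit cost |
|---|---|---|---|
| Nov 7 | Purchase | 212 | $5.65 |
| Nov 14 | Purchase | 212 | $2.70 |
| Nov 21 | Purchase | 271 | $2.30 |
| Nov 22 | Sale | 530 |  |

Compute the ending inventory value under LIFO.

Nov 22, 530 sold [LIFO — newest first]: 271 @ $2.30 + 212 @ $2.70 + 47 @ $5.65 = $1,461.25
Ending inventory: 165 @ $5.65 = $932.25

Ending inventory = $932.25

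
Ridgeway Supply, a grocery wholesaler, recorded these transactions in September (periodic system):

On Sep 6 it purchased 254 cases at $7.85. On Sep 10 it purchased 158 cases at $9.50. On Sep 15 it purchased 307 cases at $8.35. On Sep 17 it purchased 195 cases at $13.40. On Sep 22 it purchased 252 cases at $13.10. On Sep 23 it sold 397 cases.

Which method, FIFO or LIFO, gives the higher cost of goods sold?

FIFO COGS: 254 @ $7.85 + 143 @ $9.50 = $3,352.40
LIFO COGS: 252 @ $13.10 + 145 @ $13.40 = $5,244.20

LIFO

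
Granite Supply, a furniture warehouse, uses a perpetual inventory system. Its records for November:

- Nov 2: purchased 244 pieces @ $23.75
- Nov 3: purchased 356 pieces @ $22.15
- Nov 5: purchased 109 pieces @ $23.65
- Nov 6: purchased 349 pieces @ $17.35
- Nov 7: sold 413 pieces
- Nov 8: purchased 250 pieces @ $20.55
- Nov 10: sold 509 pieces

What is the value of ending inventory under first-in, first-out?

Nov 7, 413 sold [FIFO — oldest first]: 244 @ $23.75 + 169 @ $22.15 = $9,538.35
Nov 10, 509 sold [FIFO — oldest first]: 187 @ $22.15 + 109 @ $23.65 + 213 @ $17.35 = $10,415.45
Total COGS = $9,538.35 + $10,415.45 = $19,953.80
Ending inventory: 136 @ $17.35 + 250 @ $20.55 = $7,497.10
Check: goods available $27,450.90 = COGS $19,953.80 + ending $7,497.10

Ending inventory = $7,497.10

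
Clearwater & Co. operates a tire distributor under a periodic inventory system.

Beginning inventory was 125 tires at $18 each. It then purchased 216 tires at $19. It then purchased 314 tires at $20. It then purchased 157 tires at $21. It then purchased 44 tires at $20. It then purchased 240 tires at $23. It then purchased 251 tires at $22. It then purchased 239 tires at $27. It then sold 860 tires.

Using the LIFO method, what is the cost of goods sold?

Sale 1 (860) [LIFO — newest first]: 239 @ $27 + 251 @ $22 + 240 @ $23 + 44 @ $20 + 86 @ $21 = $20,181
Ending inventory: 125 @ $18 + 216 @ $19 + 314 @ $20 + 71 @ $21 = $14,125

COGS = $20,181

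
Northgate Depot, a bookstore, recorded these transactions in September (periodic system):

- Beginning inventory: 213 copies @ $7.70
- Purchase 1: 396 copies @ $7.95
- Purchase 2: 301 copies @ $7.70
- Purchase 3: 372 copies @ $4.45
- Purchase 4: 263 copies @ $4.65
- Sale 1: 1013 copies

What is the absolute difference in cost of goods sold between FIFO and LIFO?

$1,756.15

FIFO COGS: 213 @ $7.70 + 396 @ $7.95 + 301 @ $7.70 + 103 @ $4.45 = $7,564.35
LIFO COGS: 263 @ $4.65 + 372 @ $4.45 + 301 @ $7.70 + 77 @ $7.95 = $5,808.20
Difference = |$7,564.35 − $5,808.20| = $1,756.15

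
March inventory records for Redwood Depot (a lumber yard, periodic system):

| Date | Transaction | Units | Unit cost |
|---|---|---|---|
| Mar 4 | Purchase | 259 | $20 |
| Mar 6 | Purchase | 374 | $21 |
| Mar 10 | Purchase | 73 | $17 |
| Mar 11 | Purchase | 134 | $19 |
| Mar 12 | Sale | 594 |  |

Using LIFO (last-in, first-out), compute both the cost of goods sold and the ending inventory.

COGS = $11,901; ending inventory = $4,920

Mar 12, 594 sold [LIFO — newest first]: 134 @ $19 + 73 @ $17 + 374 @ $21 + 13 @ $20 = $11,901
Ending inventory: 246 @ $20 = $4,920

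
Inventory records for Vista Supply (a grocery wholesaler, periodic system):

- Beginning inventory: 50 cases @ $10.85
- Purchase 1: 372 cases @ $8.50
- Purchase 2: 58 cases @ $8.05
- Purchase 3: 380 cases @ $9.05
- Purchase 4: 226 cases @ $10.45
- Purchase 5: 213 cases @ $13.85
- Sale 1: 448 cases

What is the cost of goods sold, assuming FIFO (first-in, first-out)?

COGS = $3,913.80

Sale 1 (448) [FIFO — oldest first]: 50 @ $10.85 + 372 @ $8.50 + 26 @ $8.05 = $3,913.80
Ending inventory: 32 @ $8.05 + 380 @ $9.05 + 226 @ $10.45 + 213 @ $13.85 = $9,008.35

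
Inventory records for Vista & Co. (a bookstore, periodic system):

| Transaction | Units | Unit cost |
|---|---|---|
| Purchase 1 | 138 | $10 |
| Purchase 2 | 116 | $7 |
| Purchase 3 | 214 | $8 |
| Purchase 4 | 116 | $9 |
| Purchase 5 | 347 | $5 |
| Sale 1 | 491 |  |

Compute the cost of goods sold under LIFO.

COGS = $3,003

Sale 1 (491) [LIFO — newest first]: 347 @ $5 + 116 @ $9 + 28 @ $8 = $3,003
Ending inventory: 138 @ $10 + 116 @ $7 + 186 @ $8 = $3,680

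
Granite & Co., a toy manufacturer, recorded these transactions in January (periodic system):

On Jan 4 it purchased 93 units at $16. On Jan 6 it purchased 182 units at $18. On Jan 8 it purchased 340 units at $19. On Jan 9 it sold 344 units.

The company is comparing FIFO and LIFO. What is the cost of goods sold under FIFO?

COGS = $6,075

FIFO COGS: 93 @ $16 + 182 @ $18 + 69 @ $19 = $6,075
LIFO COGS: 340 @ $19 + 4 @ $18 = $6,532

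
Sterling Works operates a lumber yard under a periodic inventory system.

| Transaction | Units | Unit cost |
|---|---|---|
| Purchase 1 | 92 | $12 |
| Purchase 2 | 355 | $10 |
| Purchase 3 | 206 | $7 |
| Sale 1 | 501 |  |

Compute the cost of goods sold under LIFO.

COGS = $4,392

Sale 1 (501) [LIFO — newest first]: 206 @ $7 + 295 @ $10 = $4,392
Ending inventory: 92 @ $12 + 60 @ $10 = $1,704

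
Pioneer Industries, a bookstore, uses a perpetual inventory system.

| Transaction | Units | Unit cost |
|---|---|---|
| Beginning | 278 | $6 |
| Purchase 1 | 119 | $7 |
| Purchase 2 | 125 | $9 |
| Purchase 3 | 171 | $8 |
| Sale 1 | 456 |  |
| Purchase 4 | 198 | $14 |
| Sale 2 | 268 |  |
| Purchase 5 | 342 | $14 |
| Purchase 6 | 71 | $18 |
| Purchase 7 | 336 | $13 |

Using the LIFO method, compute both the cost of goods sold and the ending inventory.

Sale 1 (456) [LIFO — newest first]: 171 @ $8 + 125 @ $9 + 119 @ $7 + 41 @ $6 = $3,572
Sale 2 (268) [LIFO — newest first]: 198 @ $14 + 70 @ $6 = $3,192
Total COGS = $3,572 + $3,192 = $6,764
Ending inventory: 167 @ $6 + 342 @ $14 + 71 @ $18 + 336 @ $13 = $11,436
Check: goods available $18,200 = COGS $6,764 + ending $11,436

COGS = $6,764; ending inventory = $11,436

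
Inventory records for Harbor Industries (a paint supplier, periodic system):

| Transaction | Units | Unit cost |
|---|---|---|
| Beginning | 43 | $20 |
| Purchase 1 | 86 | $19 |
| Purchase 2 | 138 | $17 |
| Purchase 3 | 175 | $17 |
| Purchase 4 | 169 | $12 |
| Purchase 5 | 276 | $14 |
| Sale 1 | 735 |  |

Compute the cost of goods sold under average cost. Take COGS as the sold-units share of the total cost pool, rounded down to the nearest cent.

Sale 1, sell 735: 735/887 × $13,707.00 → $11,358.11
Ending inventory (cost pool remaining) = $2,348.89
Check: goods available $13,707.00 = COGS $11,358.11 + ending $2,348.89

COGS = $11,358.11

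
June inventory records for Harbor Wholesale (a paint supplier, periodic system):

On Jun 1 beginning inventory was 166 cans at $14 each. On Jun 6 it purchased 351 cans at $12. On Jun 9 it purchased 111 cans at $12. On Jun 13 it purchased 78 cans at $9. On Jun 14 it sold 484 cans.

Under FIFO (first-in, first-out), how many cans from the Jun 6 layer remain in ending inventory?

Jun 14, 484 sold [FIFO — oldest first]: 166 @ $14 + 318 @ $12 = $6,140
Ending inventory: 33 @ $12 + 111 @ $12 + 78 @ $9 = $2,430
Check: goods available $8,570 = COGS $6,140 + ending $2,430

33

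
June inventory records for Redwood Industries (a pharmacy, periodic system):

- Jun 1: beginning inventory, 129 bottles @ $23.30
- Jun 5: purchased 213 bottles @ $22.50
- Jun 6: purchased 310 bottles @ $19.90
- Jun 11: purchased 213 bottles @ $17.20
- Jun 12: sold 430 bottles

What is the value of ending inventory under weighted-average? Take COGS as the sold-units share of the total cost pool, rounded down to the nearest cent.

Jun 12, sell 430: 430/865 × $17,630.80 → $8,764.44
Ending inventory (cost pool remaining) = $8,866.36

Ending inventory = $8,866.36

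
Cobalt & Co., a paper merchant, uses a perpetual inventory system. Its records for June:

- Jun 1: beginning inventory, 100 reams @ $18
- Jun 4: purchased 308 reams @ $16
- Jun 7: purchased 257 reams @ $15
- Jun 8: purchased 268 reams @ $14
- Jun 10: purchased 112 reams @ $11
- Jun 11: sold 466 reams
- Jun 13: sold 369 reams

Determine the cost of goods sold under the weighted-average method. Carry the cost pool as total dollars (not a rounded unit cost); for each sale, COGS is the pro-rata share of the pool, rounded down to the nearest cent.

After Jun 1: 100 on hand, pool $1,800.00 (≈ $18.0000 each)
After Jun 4: 408 on hand, pool $6,728.00 (≈ $16.4902 each)
After Jun 7: 665 on hand, pool $10,583.00 (≈ $15.9143 each)
After Jun 8: 933 on hand, pool $14,335.00 (≈ $15.3644 each)
After Jun 10: 1045 on hand, pool $15,567.00 (≈ $14.8967 each)
Jun 11, sell 466: 466/1045 × $15,567.00 → $6,941.83
Jun 13, sell 369: 369/579 × $8,625.17 → $5,496.87
Total COGS = $6,941.83 + $5,496.87 = $12,438.70
Ending inventory (cost pool remaining) = $3,128.30

COGS = $12,438.70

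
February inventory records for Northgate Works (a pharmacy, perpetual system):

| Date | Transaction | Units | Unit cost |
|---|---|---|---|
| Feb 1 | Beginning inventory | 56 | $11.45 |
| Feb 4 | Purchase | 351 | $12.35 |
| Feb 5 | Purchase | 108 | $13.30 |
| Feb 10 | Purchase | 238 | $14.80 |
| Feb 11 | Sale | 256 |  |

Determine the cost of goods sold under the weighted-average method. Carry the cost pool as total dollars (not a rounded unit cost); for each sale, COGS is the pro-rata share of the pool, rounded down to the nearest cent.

After Feb 1: 56 on hand, pool $641.20 (≈ $11.4500 each)
After Feb 4: 407 on hand, pool $4,976.05 (≈ $12.2262 each)
After Feb 5: 515 on hand, pool $6,412.45 (≈ $12.4514 each)
After Feb 10: 753 on hand, pool $9,934.85 (≈ $13.1937 each)
Feb 11, sell 256: 256/753 × $9,934.85 → $3,377.58
Ending inventory (cost pool remaining) = $6,557.27
Check: goods available $9,934.85 = COGS $3,377.58 + ending $6,557.27

COGS = $3,377.58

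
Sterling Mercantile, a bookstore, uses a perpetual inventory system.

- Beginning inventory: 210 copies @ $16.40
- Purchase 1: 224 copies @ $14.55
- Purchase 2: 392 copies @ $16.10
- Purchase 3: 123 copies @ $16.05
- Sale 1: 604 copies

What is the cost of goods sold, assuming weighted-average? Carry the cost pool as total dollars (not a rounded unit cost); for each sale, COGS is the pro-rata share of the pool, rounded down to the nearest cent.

After Beginning: 210 on hand, pool $3,444.00 (≈ $16.4000 each)
After Purchase 1: 434 on hand, pool $6,703.20 (≈ $15.4452 each)
After Purchase 2: 826 on hand, pool $13,014.40 (≈ $15.7559 each)
After Purchase 3: 949 on hand, pool $14,988.55 (≈ $15.7940 each)
Sale 1, sell 604: 604/949 × $14,988.55 → $9,539.60
Ending inventory (cost pool remaining) = $5,448.95
Check: goods available $14,988.55 = COGS $9,539.60 + ending $5,448.95

COGS = $9,539.60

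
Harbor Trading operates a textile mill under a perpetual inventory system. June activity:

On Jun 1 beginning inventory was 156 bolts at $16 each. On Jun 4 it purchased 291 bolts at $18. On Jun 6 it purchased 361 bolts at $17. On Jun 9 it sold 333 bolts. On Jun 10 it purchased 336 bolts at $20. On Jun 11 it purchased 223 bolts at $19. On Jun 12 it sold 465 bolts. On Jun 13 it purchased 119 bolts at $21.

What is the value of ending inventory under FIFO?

Ending inventory = $13,626

Jun 9, 333 sold [FIFO — oldest first]: 156 @ $16 + 177 @ $18 = $5,682
Jun 12, 465 sold [FIFO — oldest first]: 114 @ $18 + 351 @ $17 = $8,019
Total COGS = $5,682 + $8,019 = $13,701
Ending inventory: 10 @ $17 + 336 @ $20 + 223 @ $19 + 119 @ $21 = $13,626
Check: goods available $27,327 = COGS $13,701 + ending $13,626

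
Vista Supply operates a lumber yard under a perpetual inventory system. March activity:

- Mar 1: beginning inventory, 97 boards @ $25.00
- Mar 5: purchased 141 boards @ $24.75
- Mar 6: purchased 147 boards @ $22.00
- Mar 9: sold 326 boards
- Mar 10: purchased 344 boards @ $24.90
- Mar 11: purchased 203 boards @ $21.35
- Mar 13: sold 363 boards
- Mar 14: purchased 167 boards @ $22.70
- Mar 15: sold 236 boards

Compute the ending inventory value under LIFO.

Mar 9, 326 sold [LIFO — newest first]: 147 @ $22.00 + 141 @ $24.75 + 38 @ $25.00 = $7,673.75
Mar 13, 363 sold [LIFO — newest first]: 203 @ $21.35 + 160 @ $24.90 = $8,318.05
Mar 15, 236 sold [LIFO — newest first]: 167 @ $22.70 + 69 @ $24.90 = $5,509.00
Total COGS = $7,673.75 + $8,318.05 + $5,509.00 = $21,500.80
Ending inventory: 59 @ $25.00 + 115 @ $24.90 = $4,338.50
Check: goods available $25,839.30 = COGS $21,500.80 + ending $4,338.50

Ending inventory = $4,338.50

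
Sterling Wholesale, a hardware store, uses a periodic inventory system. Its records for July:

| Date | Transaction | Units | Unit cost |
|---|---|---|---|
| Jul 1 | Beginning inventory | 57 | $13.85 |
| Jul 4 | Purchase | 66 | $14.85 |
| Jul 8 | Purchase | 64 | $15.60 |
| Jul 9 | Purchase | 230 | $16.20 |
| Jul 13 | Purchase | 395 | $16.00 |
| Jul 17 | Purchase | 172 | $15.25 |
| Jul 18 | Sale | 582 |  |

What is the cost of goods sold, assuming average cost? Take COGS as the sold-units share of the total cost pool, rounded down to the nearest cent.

Jul 18, sell 582: 582/984 × $15,436.95 → $9,130.39
Ending inventory (cost pool remaining) = $6,306.56

COGS = $9,130.39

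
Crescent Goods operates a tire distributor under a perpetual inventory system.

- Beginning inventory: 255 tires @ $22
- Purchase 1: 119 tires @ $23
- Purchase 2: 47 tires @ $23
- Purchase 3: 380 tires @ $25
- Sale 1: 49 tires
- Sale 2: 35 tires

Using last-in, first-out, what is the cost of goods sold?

COGS = $2,100

Sale 1 (49) [LIFO — newest first]: 49 @ $25 = $1,225
Sale 2 (35) [LIFO — newest first]: 35 @ $25 = $875
Total COGS = $1,225 + $875 = $2,100
Ending inventory: 255 @ $22 + 119 @ $23 + 47 @ $23 + 296 @ $25 = $16,828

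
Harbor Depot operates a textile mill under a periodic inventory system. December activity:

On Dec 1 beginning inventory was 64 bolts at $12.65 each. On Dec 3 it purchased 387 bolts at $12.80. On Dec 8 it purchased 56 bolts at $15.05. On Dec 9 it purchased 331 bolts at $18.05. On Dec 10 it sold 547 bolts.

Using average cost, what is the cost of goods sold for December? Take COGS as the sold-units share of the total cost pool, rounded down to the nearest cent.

Dec 10, sell 547: 547/838 × $12,580.55 → $8,211.88
Ending inventory (cost pool remaining) = $4,368.67

COGS = $8,211.88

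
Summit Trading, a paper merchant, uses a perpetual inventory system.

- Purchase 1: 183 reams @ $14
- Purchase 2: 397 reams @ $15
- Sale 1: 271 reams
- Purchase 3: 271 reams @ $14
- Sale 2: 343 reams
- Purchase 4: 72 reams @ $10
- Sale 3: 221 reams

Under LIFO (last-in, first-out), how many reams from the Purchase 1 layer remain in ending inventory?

88

Sale 1 (271) [LIFO — newest first]: 271 @ $15 = $4,065
Sale 2 (343) [LIFO — newest first]: 271 @ $14 + 72 @ $15 = $4,874
Sale 3 (221) [LIFO — newest first]: 72 @ $10 + 54 @ $15 + 95 @ $14 = $2,860
Total COGS = $4,065 + $4,874 + $2,860 = $11,799
Ending inventory: 88 @ $14 = $1,232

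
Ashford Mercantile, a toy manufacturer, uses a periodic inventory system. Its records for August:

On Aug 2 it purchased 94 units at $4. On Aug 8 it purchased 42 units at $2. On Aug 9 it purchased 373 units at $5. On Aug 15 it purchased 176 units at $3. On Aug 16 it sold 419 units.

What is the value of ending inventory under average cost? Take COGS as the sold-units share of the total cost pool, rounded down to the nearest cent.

Ending inventory = $1,107.89

Aug 16, sell 419: 419/685 × $2,853.00 → $1,745.11
Ending inventory (cost pool remaining) = $1,107.89
Check: goods available $2,853.00 = COGS $1,745.11 + ending $1,107.89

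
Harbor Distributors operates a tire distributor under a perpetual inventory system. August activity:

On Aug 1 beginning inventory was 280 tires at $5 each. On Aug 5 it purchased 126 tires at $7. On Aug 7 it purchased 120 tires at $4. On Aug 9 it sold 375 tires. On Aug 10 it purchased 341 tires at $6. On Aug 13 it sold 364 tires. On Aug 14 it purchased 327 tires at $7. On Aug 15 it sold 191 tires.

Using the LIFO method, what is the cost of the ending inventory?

Aug 9, 375 sold [LIFO — newest first]: 120 @ $4 + 126 @ $7 + 129 @ $5 = $2,007
Aug 13, 364 sold [LIFO — newest first]: 341 @ $6 + 23 @ $5 = $2,161
Aug 15, 191 sold [LIFO — newest first]: 191 @ $7 = $1,337
Total COGS = $2,007 + $2,161 + $1,337 = $5,505
Ending inventory: 128 @ $5 + 136 @ $7 = $1,592
Check: goods available $7,097 = COGS $5,505 + ending $1,592

Ending inventory = $1,592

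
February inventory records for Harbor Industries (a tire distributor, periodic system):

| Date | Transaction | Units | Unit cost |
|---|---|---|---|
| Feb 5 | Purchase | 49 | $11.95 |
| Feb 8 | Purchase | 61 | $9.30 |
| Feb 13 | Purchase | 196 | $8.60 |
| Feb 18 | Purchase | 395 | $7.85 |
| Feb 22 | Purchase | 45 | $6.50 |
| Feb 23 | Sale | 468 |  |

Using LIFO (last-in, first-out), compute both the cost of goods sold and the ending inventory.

Feb 23, 468 sold [LIFO — newest first]: 45 @ $6.50 + 395 @ $7.85 + 28 @ $8.60 = $3,634.05
Ending inventory: 49 @ $11.95 + 61 @ $9.30 + 168 @ $8.60 = $2,597.65
Check: goods available $6,231.70 = COGS $3,634.05 + ending $2,597.65

COGS = $3,634.05; ending inventory = $2,597.65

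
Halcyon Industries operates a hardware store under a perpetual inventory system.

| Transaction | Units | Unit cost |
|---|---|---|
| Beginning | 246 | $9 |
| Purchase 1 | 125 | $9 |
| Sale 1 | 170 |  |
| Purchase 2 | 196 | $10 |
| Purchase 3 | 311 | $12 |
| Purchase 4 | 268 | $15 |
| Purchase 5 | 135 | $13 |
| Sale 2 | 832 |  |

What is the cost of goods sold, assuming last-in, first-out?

Sale 1 (170) [LIFO — newest first]: 125 @ $9 + 45 @ $9 = $1,530
Sale 2 (832) [LIFO — newest first]: 135 @ $13 + 268 @ $15 + 311 @ $12 + 118 @ $10 = $10,687
Total COGS = $1,530 + $10,687 = $12,217
Ending inventory: 201 @ $9 + 78 @ $10 = $2,589

COGS = $12,217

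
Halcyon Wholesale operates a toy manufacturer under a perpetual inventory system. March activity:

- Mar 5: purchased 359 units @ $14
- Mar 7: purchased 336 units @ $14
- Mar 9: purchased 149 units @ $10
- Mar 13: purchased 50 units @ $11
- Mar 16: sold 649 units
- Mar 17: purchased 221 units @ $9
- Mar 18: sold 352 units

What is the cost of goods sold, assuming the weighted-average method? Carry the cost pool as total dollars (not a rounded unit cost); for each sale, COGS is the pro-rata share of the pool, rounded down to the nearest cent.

After Mar 5: 359 on hand, pool $5,026.00 (≈ $14.0000 each)
After Mar 7: 695 on hand, pool $9,730.00 (≈ $14.0000 each)
After Mar 9: 844 on hand, pool $11,220.00 (≈ $13.2938 each)
After Mar 13: 894 on hand, pool $11,770.00 (≈ $13.1655 each)
Mar 16, sell 649: 649/894 × $11,770.00 → $8,544.44
After Mar 17: 466 on hand, pool $5,214.56 (≈ $11.1900 each)
Mar 18, sell 352: 352/466 × $5,214.56 → $3,938.89
Total COGS = $8,544.44 + $3,938.89 = $12,483.33
Ending inventory (cost pool remaining) = $1,275.67

COGS = $12,483.33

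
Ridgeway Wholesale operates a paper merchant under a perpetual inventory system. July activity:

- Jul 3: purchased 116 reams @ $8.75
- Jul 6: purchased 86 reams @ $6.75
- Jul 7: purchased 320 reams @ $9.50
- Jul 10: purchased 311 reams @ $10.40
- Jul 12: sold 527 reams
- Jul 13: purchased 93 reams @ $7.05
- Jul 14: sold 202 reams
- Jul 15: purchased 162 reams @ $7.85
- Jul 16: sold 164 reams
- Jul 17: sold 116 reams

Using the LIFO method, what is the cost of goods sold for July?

Jul 12, 527 sold [LIFO — newest first]: 311 @ $10.40 + 216 @ $9.50 = $5,286.40
Jul 14, 202 sold [LIFO — newest first]: 93 @ $7.05 + 104 @ $9.50 + 5 @ $6.75 = $1,677.40
Jul 16, 164 sold [LIFO — newest first]: 162 @ $7.85 + 2 @ $6.75 = $1,285.20
Jul 17, 116 sold [LIFO — newest first]: 79 @ $6.75 + 37 @ $8.75 = $857.00
Total COGS = $5,286.40 + $1,677.40 + $1,285.20 + $857.00 = $9,106.00
Ending inventory: 79 @ $8.75 = $691.25
Check: goods available $9,797.25 = COGS $9,106.00 + ending $691.25

COGS = $9,106.00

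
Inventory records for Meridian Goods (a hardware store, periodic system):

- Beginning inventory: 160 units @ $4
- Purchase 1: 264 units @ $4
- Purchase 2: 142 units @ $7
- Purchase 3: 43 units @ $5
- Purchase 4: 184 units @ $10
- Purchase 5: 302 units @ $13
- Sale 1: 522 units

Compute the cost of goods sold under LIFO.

COGS = $5,946

Sale 1 (522) [LIFO — newest first]: 302 @ $13 + 184 @ $10 + 36 @ $5 = $5,946
Ending inventory: 160 @ $4 + 264 @ $4 + 142 @ $7 + 7 @ $5 = $2,725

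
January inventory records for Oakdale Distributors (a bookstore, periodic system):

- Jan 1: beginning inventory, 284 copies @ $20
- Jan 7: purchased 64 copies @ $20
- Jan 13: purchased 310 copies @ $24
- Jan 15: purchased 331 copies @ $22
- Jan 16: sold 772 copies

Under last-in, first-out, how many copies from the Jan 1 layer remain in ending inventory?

Jan 16, 772 sold [LIFO — newest first]: 331 @ $22 + 310 @ $24 + 64 @ $20 + 67 @ $20 = $17,342
Ending inventory: 217 @ $20 = $4,340

217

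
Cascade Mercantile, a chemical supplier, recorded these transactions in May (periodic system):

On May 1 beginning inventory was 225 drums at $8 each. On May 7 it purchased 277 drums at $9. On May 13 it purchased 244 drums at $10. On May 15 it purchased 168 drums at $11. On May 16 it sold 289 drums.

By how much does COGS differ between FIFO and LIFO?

FIFO COGS: 225 @ $8 + 64 @ $9 = $2,376
LIFO COGS: 168 @ $11 + 121 @ $10 = $3,058
Difference = |$2,376 − $3,058| = $682

$682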